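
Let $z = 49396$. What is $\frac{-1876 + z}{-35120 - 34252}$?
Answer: $- \frac{1320}{1927} \approx -0.685$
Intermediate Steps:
$\frac{-1876 + z}{-35120 - 34252} = \frac{-1876 + 49396}{-35120 - 34252} = \frac{47520}{-69372} = 47520 \left(- \frac{1}{69372}\right) = - \frac{1320}{1927}$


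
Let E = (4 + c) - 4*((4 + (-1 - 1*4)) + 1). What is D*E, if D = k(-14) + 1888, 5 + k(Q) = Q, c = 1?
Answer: 9345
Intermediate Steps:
k(Q) = -5 + Q
E = 5 (E = (4 + 1) - 4*((4 + (-1 - 1*4)) + 1) = 5 - 4*((4 + (-1 - 4)) + 1) = 5 - 4*((4 - 5) + 1) = 5 - 4*(-1 + 1) = 5 - 4*0 = 5 + 0 = 5)
D = 1869 (D = (-5 - 14) + 1888 = -19 + 1888 = 1869)
D*E = 1869*5 = 9345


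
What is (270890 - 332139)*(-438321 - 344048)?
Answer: 47919318881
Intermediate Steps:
(270890 - 332139)*(-438321 - 344048) = -61249*(-782369) = 47919318881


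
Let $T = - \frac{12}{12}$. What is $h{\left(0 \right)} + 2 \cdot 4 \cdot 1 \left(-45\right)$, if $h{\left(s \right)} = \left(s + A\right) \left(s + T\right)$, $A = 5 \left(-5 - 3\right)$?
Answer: $-320$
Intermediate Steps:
$A = -40$ ($A = 5 \left(-8\right) = -40$)
$T = -1$ ($T = \left(-12\right) \frac{1}{12} = -1$)
$h{\left(s \right)} = \left(-1 + s\right) \left(-40 + s\right)$ ($h{\left(s \right)} = \left(s - 40\right) \left(s - 1\right) = \left(-40 + s\right) \left(-1 + s\right) = \left(-1 + s\right) \left(-40 + s\right)$)
$h{\left(0 \right)} + 2 \cdot 4 \cdot 1 \left(-45\right) = \left(40 + 0^{2} - 0\right) + 2 \cdot 4 \cdot 1 \left(-45\right) = \left(40 + 0 + 0\right) + 8 \cdot 1 \left(-45\right) = 40 + 8 \left(-45\right) = 40 - 360 = -320$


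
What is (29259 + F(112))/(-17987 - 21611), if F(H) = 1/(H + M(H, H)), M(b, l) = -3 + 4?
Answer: -1653134/2237287 ≈ -0.73890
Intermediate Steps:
M(b, l) = 1
F(H) = 1/(1 + H) (F(H) = 1/(H + 1) = 1/(1 + H))
(29259 + F(112))/(-17987 - 21611) = (29259 + 1/(1 + 112))/(-17987 - 21611) = (29259 + 1/113)/(-39598) = (29259 + 1/113)*(-1/39598) = (3306268/113)*(-1/39598) = -1653134/2237287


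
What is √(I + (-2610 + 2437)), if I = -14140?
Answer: I*√14313 ≈ 119.64*I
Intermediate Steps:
√(I + (-2610 + 2437)) = √(-14140 + (-2610 + 2437)) = √(-14140 - 173) = √(-14313) = I*√14313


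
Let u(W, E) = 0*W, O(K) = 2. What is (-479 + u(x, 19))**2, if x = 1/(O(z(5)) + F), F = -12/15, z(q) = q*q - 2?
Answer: 229441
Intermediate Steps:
z(q) = -2 + q**2 (z(q) = q**2 - 2 = -2 + q**2)
F = -4/5 (F = -12*1/15 = -4/5 ≈ -0.80000)
x = 5/6 (x = 1/(2 - 4/5) = 1/(6/5) = 5/6 ≈ 0.83333)
u(W, E) = 0
(-479 + u(x, 19))**2 = (-479 + 0)**2 = (-479)**2 = 229441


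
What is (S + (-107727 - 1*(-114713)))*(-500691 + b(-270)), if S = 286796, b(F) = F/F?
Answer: -147093709580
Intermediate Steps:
b(F) = 1
(S + (-107727 - 1*(-114713)))*(-500691 + b(-270)) = (286796 + (-107727 - 1*(-114713)))*(-500691 + 1) = (286796 + (-107727 + 114713))*(-500690) = (286796 + 6986)*(-500690) = 293782*(-500690) = -147093709580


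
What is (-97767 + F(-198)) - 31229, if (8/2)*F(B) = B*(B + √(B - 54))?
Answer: -119195 - 297*I*√7 ≈ -1.192e+5 - 785.79*I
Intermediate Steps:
F(B) = B*(B + √(-54 + B))/4 (F(B) = (B*(B + √(B - 54)))/4 = (B*(B + √(-54 + B)))/4 = B*(B + √(-54 + B))/4)
(-97767 + F(-198)) - 31229 = (-97767 + (¼)*(-198)*(-198 + √(-54 - 198))) - 31229 = (-97767 + (¼)*(-198)*(-198 + √(-252))) - 31229 = (-97767 + (¼)*(-198)*(-198 + 6*I*√7)) - 31229 = (-97767 + (9801 - 297*I*√7)) - 31229 = (-87966 - 297*I*√7) - 31229 = -119195 - 297*I*√7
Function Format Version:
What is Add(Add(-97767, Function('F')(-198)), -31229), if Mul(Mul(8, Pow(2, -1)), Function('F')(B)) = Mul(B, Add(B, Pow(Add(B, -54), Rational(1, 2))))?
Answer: Add(-119195, Mul(-297, I, Pow(7, Rational(1, 2)))) ≈ Add(-1.1920e+5, Mul(-785.79, I))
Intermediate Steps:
Function('F')(B) = Mul(Rational(1, 4), B, Add(B, Pow(Add(-54, B), Rational(1, 2)))) (Function('F')(B) = Mul(Rational(1, 4), Mul(B, Add(B, Pow(Add(B, -54), Rational(1, 2))))) = Mul(Rational(1, 4), Mul(B, Add(B, Pow(Add(-54, B), Rational(1, 2))))) = Mul(Rational(1, 4), B, Add(B, Pow(Add(-54, B), Rational(1, 2)))))
Add(Add(-97767, Function('F')(-198)), -31229) = Add(Add(-97767, Mul(Rational(1, 4), -198, Add(-198, Pow(Add(-54, -198), Rational(1, 2))))), -31229) = Add(Add(-97767, Mul(Rational(1, 4), -198, Add(-198, Pow(-252, Rational(1, 2))))), -31229) = Add(Add(-97767, Mul(Rational(1, 4), -198, Add(-198, Mul(6, I, Pow(7, Rational(1, 2)))))), -31229) = Add(Add(-97767, Add(9801, Mul(-297, I, Pow(7, Rational(1, 2))))), -31229) = Add(Add(-87966, Mul(-297, I, Pow(7, Rational(1, 2)))), -31229) = Add(-119195, Mul(-297, I, Pow(7, Rational(1, 2))))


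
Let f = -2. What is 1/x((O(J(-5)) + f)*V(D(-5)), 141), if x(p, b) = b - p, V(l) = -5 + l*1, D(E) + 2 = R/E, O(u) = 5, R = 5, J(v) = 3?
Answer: 1/165 ≈ 0.0060606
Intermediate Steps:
D(E) = -2 + 5/E
V(l) = -5 + l
1/x((O(J(-5)) + f)*V(D(-5)), 141) = 1/(141 - (5 - 2)*(-5 + (-2 + 5/(-5)))) = 1/(141 - 3*(-5 + (-2 + 5*(-⅕)))) = 1/(141 - 3*(-5 + (-2 - 1))) = 1/(141 - 3*(-5 - 3)) = 1/(141 - 3*(-8)) = 1/(141 - 1*(-24)) = 1/(141 + 24) = 1/165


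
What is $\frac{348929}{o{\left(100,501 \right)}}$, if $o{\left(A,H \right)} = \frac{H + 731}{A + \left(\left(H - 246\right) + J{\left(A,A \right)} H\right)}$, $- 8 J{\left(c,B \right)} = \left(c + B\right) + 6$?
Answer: $- \frac{2501472001}{704} \approx -3.5532 \cdot 10^{6}$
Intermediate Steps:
$J{\left(c,B \right)} = - \frac{3}{4} - \frac{B}{8} - \frac{c}{8}$ ($J{\left(c,B \right)} = - \frac{\left(c + B\right) + 6}{8} = - \frac{\left(B + c\right) + 6}{8} = - \frac{6 + B + c}{8} = - \frac{3}{4} - \frac{B}{8} - \frac{c}{8}$)
$o{\left(A,H \right)} = \frac{731 + H}{-246 + A + H + H \left(- \frac{3}{4} - \frac{A}{4}\right)}$ ($o{\left(A,H \right)} = \frac{H + 731}{A + \left(\left(H - 246\right) + \left(- \frac{3}{4} - \frac{A}{8} - \frac{A}{8}\right) H\right)} = \frac{731 + H}{A + \left(\left(-246 + H\right) + \left(- \frac{3}{4} - \frac{A}{4}\right) H\right)} = \frac{731 + H}{A + \left(\left(-246 + H\right) + H \left(- \frac{3}{4} - \frac{A}{4}\right)\right)} = \frac{731 + H}{A + \left(-246 + H + H \left(- \frac{3}{4} - \frac{A}{4}\right)\right)} = \frac{731 + H}{-246 + A + H + H \left(- \frac{3}{4} - \frac{A}{4}\right)}$)
$\frac{348929}{o{\left(100,501 \right)}} = \frac{348929}{4 \frac{1}{984 - 501 - 400 + 100 \cdot 501} \left(-731 - 501\right)} = \frac{348929}{4 \frac{1}{984 - 501 - 400 + 50100} \left(-731 - 501\right)} = \frac{348929}{4 \cdot \frac{1}{50183} \left(-1232\right)} = \frac{348929}{- \frac{704}{7169}} = 348929 \left(- \frac{7169}{704}\right) = - \frac{2501472001}{704}$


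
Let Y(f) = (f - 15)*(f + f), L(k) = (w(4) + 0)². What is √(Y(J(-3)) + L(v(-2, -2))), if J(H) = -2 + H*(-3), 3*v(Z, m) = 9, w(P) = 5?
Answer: I*√87 ≈ 9.3274*I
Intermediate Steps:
v(Z, m) = 3 (v(Z, m) = (⅓)*9 = 3)
J(H) = -2 - 3*H
L(k) = 25 (L(k) = (5 + 0)² = 5² = 25)
Y(f) = 2*f*(-15 + f) (Y(f) = (-15 + f)*(2*f) = 2*f*(-15 + f))
√(Y(J(-3)) + L(v(-2, -2))) = √(2*(-2 - 3*(-3))*(-15 + (-2 - 3*(-3))) + 25) = √(2*(-2 + 9)*(-15 + (-2 + 9)) + 25) = √(2*7*(-15 + 7) + 25) = √(2*7*(-8) + 25) = √(-112 + 25) = √(-87) = I*√87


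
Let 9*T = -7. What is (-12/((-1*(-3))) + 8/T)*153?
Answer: -15300/7 ≈ -2185.7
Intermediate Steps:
T = -7/9 (T = (⅑)*(-7) = -7/9 ≈ -0.77778)
(-12/((-1*(-3))) + 8/T)*153 = (-12/((-1*(-3))) + 8/(-7/9))*153 = (-12/3 + 8*(-9/7))*153 = (-12*⅓ - 72/7)*153 = (-4 - 72/7)*153 = -100/7*153 = -15300/7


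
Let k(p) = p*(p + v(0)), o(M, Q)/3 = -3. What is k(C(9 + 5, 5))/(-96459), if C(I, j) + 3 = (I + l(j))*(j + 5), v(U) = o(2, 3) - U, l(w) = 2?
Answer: -628/2607 ≈ -0.24089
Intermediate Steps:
o(M, Q) = -9 (o(M, Q) = 3*(-3) = -9)
v(U) = -9 - U
C(I, j) = -3 + (2 + I)*(5 + j) (C(I, j) = -3 + (I + 2)*(j + 5) = -3 + (2 + I)*(5 + j))
k(p) = p*(-9 + p) (k(p) = p*(p + (-9 - 1*0)) = p*(p + (-9 + 0)) = p*(p - 9) = p*(-9 + p))
k(C(9 + 5, 5))/(-96459) = ((7 + 2*5 + 5*(9 + 5) + (9 + 5)*5)*(-9 + (7 + 2*5 + 5*(9 + 5) + (9 + 5)*5)))/(-96459) = ((7 + 10 + 5*14 + 14*5)*(-9 + (7 + 10 + 5*14 + 14*5)))*(-1/96459) = ((7 + 10 + 70 + 70)*(-9 + (7 + 10 + 70 + 70)))*(-1/96459) = (157*(-9 + 157))*(-1/96459) = (157*148)*(-1/96459) = 23236*(-1/96459) = -628/2607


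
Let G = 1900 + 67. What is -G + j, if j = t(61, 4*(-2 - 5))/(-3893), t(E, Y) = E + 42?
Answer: -7657634/3893 ≈ -1967.0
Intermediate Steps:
t(E, Y) = 42 + E
j = -103/3893 (j = (42 + 61)/(-3893) = 103*(-1/3893) = -103/3893 ≈ -0.026458)
G = 1967
-G + j = -1*1967 - 103/3893 = -1967 - 103/3893 = -7657634/3893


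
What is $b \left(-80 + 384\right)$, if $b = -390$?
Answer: $-118560$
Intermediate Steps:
$b \left(-80 + 384\right) = - 390 \left(-80 + 384\right) = \left(-390\right) 304 = -118560$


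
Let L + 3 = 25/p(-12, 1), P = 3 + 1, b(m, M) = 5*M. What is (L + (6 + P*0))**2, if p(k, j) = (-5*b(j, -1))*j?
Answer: 16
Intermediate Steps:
p(k, j) = 25*j (p(k, j) = (-25*(-1))*j = (-5*(-5))*j = 25*j)
P = 4
L = -2 (L = -3 + 25/((25*1)) = -3 + 25/25 = -3 + 25*(1/25) = -3 + 1 = -2)
(L + (6 + P*0))**2 = (-2 + (6 + 4*0))**2 = (-2 + (6 + 0))**2 = (-2 + 6)**2 = 4**2 = 16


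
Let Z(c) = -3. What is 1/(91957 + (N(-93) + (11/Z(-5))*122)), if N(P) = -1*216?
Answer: 3/273881 ≈ 1.0954e-5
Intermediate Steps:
N(P) = -216
1/(91957 + (N(-93) + (11/Z(-5))*122)) = 1/(91957 + (-216 + (11/(-3))*122)) = 1/(91957 + (-216 + (11*(-⅓))*122)) = 1/(91957 + (-216 - 11/3*122)) = 1/(91957 + (-216 - 1342/3)) = 1/(91957 - 1990/3) = 1/(273881/3) = 3/273881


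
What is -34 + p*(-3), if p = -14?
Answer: 8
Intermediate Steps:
-34 + p*(-3) = -34 - 14*(-3) = -34 + 42 = 8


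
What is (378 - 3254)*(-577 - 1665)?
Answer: 6447992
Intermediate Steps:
(378 - 3254)*(-577 - 1665) = -2876*(-2242) = 6447992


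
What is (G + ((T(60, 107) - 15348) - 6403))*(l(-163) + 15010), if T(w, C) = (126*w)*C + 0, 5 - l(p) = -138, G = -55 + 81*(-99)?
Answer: 11805626535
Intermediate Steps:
G = -8074 (G = -55 - 8019 = -8074)
l(p) = 143 (l(p) = 5 - 1*(-138) = 5 + 138 = 143)
T(w, C) = 126*C*w (T(w, C) = 126*C*w + 0 = 126*C*w)
(G + ((T(60, 107) - 15348) - 6403))*(l(-163) + 15010) = (-8074 + ((126*107*60 - 15348) - 6403))*(143 + 15010) = (-8074 + ((808920 - 15348) - 6403))*15153 = (-8074 + (793572 - 6403))*15153 = (-8074 + 787169)*15153 = 779095*15153 = 11805626535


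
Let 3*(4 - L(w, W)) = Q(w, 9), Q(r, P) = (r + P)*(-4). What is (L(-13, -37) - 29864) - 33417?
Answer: -189847/3 ≈ -63282.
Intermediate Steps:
Q(r, P) = -4*P - 4*r (Q(r, P) = (P + r)*(-4) = -4*P - 4*r)
L(w, W) = 16 + 4*w/3 (L(w, W) = 4 - (-4*9 - 4*w)/3 = 4 - (-36 - 4*w)/3 = 4 + (12 + 4*w/3) = 16 + 4*w/3)
(L(-13, -37) - 29864) - 33417 = ((16 + (4/3)*(-13)) - 29864) - 33417 = ((16 - 52/3) - 29864) - 33417 = (-4/3 - 29864) - 33417 = -89596/3 - 33417 = -189847/3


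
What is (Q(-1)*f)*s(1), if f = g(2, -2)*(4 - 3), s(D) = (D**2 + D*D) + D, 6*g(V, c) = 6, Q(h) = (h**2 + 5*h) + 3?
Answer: -3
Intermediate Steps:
Q(h) = 3 + h**2 + 5*h
g(V, c) = 1 (g(V, c) = (1/6)*6 = 1)
s(D) = D + 2*D**2 (s(D) = (D**2 + D**2) + D = 2*D**2 + D = D + 2*D**2)
f = 1 (f = 1*(4 - 3) = 1*1 = 1)
(Q(-1)*f)*s(1) = ((3 + (-1)**2 + 5*(-1))*1)*(1*(1 + 2*1)) = ((3 + 1 - 5)*1)*(1*(1 + 2)) = (-1*1)*(1*3) = -1*3 = -3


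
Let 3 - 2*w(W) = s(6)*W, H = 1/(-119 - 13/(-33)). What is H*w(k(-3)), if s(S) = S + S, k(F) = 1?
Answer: 297/7828 ≈ 0.037941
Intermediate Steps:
s(S) = 2*S
H = -33/3914 (H = 1/(-119 - 13*(-1/33)) = 1/(-119 + 13/33) = 1/(-3914/33) = -33/3914 ≈ -0.0084313)
w(W) = 3/2 - 6*W (w(W) = 3/2 - 2*6*W/2 = 3/2 - 6*W)
H*w(k(-3)) = -33*(3/2 - 6*1)/3914 = -33*(3/2 - 6)/3914 = -33/3914*(-9/2) = 297/7828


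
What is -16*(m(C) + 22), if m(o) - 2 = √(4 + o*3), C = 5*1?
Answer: -384 - 16*√19 ≈ -453.74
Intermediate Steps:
C = 5
m(o) = 2 + √(4 + 3*o) (m(o) = 2 + √(4 + o*3) = 2 + √(4 + 3*o))
-16*(m(C) + 22) = -16*((2 + √(4 + 3*5)) + 22) = -16*((2 + √(4 + 15)) + 22) = -16*((2 + √19) + 22) = -16*(24 + √19) = -(384 + 16*√19) = -384 - 16*√19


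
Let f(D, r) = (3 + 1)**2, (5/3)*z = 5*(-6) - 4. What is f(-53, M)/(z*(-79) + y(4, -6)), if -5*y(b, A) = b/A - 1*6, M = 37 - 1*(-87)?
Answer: 120/12097 ≈ 0.0099198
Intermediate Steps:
M = 124 (M = 37 + 87 = 124)
z = -102/5 (z = 3*(5*(-6) - 4)/5 = 3*(-30 - 4)/5 = (3/5)*(-34) = -102/5 ≈ -20.400)
y(b, A) = 6/5 - b/(5*A) (y(b, A) = -(b/A - 1*6)/5 = -(b/A - 6)/5 = -(-6 + b/A)/5 = 6/5 - b/(5*A))
f(D, r) = 16 (f(D, r) = 4**2 = 16)
f(-53, M)/(z*(-79) + y(4, -6)) = 16/(-102/5*(-79) + (1/5)*(-1*4 + 6*(-6))/(-6)) = 16/(8058/5 + (1/5)*(-1/6)*(-4 - 36)) = 16/(8058/5 + (1/5)*(-1/6)*(-40)) = 16/(8058/5 + 4/3) = 16/(24194/15) = 16*(15/24194) = 120/12097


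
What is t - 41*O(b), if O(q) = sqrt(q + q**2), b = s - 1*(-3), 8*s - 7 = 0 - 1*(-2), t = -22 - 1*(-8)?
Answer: -14 - 41*sqrt(1353)/8 ≈ -202.51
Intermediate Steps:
t = -14 (t = -22 + 8 = -14)
s = 9/8 (s = 7/8 + (0 - 1*(-2))/8 = 7/8 + (0 + 2)/8 = 7/8 + (1/8)*2 = 7/8 + 1/4 = 9/8 ≈ 1.1250)
b = 33/8 (b = 9/8 - 1*(-3) = 9/8 + 3 = 33/8 ≈ 4.1250)
t - 41*O(b) = -14 - 41*sqrt(66)*sqrt(1 + 33/8)/4 = -14 - 41*sqrt(1353)/8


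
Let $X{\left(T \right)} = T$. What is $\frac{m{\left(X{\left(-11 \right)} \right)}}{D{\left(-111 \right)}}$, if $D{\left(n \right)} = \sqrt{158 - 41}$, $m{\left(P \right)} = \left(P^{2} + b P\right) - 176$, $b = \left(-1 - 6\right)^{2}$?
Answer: $- \frac{198 \sqrt{13}}{13} \approx -54.915$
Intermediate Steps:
$b = 49$ ($b = \left(-7\right)^{2} = 49$)
$m{\left(P \right)} = -176 + P^{2} + 49 P$ ($m{\left(P \right)} = \left(P^{2} + 49 P\right) - 176 = -176 + P^{2} + 49 P$)
$D{\left(n \right)} = 3 \sqrt{13}$ ($D{\left(n \right)} = \sqrt{117} = 3 \sqrt{13}$)
$\frac{m{\left(X{\left(-11 \right)} \right)}}{D{\left(-111 \right)}} = \frac{-176 + \left(-11\right)^{2} + 49 \left(-11\right)}{3 \sqrt{13}} = \left(-176 + 121 - 539\right) \frac{\sqrt{13}}{39} = - 594 \frac{\sqrt{13}}{39} = - \frac{198 \sqrt{13}}{13}$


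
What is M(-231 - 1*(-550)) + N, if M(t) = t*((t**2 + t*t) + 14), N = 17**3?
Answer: 64932897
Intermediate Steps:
N = 4913
M(t) = t*(14 + 2*t**2) (M(t) = t*((t**2 + t**2) + 14) = t*(2*t**2 + 14) = t*(14 + 2*t**2))
M(-231 - 1*(-550)) + N = 2*(-231 - 1*(-550))*(7 + (-231 - 1*(-550))**2) + 4913 = 2*(-231 + 550)*(7 + (-231 + 550)**2) + 4913 = 2*319*(7 + 319**2) + 4913 = 2*319*(7 + 101761) + 4913 = 2*319*101768 + 4913 = 64927984 + 4913 = 64932897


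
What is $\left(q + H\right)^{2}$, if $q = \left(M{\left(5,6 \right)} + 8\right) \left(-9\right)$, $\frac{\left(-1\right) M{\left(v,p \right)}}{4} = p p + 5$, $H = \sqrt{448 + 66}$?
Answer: $1971730 + 2808 \sqrt{514} \approx 2.0354 \cdot 10^{6}$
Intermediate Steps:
$H = \sqrt{514} \approx 22.672$
$M{\left(v,p \right)} = -20 - 4 p^{2}$ ($M{\left(v,p \right)} = - 4 \left(p p + 5\right) = - 4 \left(p^{2} + 5\right) = - 4 \left(5 + p^{2}\right) = -20 - 4 p^{2}$)
$q = 1404$ ($q = \left(\left(-20 - 4 \cdot 6^{2}\right) + 8\right) \left(-9\right) = \left(\left(-20 - 144\right) + 8\right) \left(-9\right) = \left(-164 + 8\right) \left(-9\right) = \left(-156\right) \left(-9\right) = 1404$)
$\left(q + H\right)^{2} = \left(1404 + \sqrt{514}\right)^{2}$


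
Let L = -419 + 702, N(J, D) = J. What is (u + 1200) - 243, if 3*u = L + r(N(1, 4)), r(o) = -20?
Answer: 3134/3 ≈ 1044.7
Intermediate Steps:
L = 283
u = 263/3 (u = (283 - 20)/3 = (⅓)*263 = 263/3 ≈ 87.667)
(u + 1200) - 243 = (263/3 + 1200) - 243 = 3863/3 - 243 = 3134/3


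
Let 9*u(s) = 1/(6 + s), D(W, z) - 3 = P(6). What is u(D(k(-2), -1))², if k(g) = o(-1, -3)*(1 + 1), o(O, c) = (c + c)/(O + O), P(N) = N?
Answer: 1/18225 ≈ 5.4870e-5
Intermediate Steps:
o(O, c) = c/O (o(O, c) = (2*c)/((2*O)) = (2*c)*(1/(2*O)) = c/O)
k(g) = 6 (k(g) = (-3/(-1))*(1 + 1) = -3*(-1)*2 = 3*2 = 6)
D(W, z) = 9 (D(W, z) = 3 + 6 = 9)
u(s) = 1/(9*(6 + s))
u(D(k(-2), -1))² = (1/(9*(6 + 9)))² = ((⅑)/15)² = ((⅑)*(1/15))² = (1/135)² = 1/18225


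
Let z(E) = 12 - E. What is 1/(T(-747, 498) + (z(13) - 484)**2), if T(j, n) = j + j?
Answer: 1/233731 ≈ 4.2784e-6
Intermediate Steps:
T(j, n) = 2*j
1/(T(-747, 498) + (z(13) - 484)**2) = 1/(2*(-747) + ((12 - 1*13) - 484)**2) = 1/(-1494 + ((12 - 13) - 484)**2) = 1/(-1494 + (-1 - 484)**2) = 1/(-1494 + (-485)**2) = 1/(-1494 + 235225) = 1/233731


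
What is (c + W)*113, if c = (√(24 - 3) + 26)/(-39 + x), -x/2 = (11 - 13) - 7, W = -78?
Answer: -188032/21 - 113*√21/21 ≈ -8978.6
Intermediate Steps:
x = 18 (x = -2*((11 - 13) - 7) = -2*(-2 - 7) = -2*(-9) = 18)
c = -26/21 - √21/21 (c = (√(24 - 3) + 26)/(-39 + 18) = (√21 + 26)/(-21) = (26 + √21)*(-1/21) = -26/21 - √21/21 ≈ -1.4563)
(c + W)*113 = ((-26/21 - √21/21) - 78)*113 = (-1664/21 - √21/21)*113 = -188032/21 - 113*√21/21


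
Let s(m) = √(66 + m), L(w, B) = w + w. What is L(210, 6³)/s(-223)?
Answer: -420*I*√157/157 ≈ -33.52*I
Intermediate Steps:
L(w, B) = 2*w
L(210, 6³)/s(-223) = (2*210)/(√(66 - 223)) = 420/(√(-157)) = 420/((I*√157)) = 420*(-I*√157/157) = -420*I*√157/157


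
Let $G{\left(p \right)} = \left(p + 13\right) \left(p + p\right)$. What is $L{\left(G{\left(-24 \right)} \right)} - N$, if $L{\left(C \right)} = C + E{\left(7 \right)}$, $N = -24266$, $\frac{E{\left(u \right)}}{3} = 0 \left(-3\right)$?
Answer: $24794$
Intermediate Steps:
$E{\left(u \right)} = 0$ ($E{\left(u \right)} = 3 \cdot 0 \left(-3\right) = 3 \cdot 0 = 0$)
$G{\left(p \right)} = 2 p \left(13 + p\right)$ ($G{\left(p \right)} = \left(13 + p\right) 2 p = 2 p \left(13 + p\right)$)
$L{\left(C \right)} = C$ ($L{\left(C \right)} = C + 0 = C$)
$L{\left(G{\left(-24 \right)} \right)} - N = 2 \left(-24\right) \left(13 - 24\right) - -24266 = 2 \left(-24\right) \left(-11\right) + 24266 = 528 + 24266 = 24794$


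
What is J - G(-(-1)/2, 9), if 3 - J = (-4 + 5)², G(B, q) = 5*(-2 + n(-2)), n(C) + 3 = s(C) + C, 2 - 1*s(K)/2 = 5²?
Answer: 267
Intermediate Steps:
s(K) = -46 (s(K) = 4 - 2*5² = 4 - 2*25 = 4 - 50 = -46)
n(C) = -49 + C (n(C) = -3 + (-46 + C) = -49 + C)
G(B, q) = -265 (G(B, q) = 5*(-2 + (-49 - 2)) = 5*(-2 - 51) = 5*(-53) = -265)
J = 2 (J = 3 - (-4 + 5)² = 3 - 1*1² = 3 - 1*1 = 3 - 1 = 2)
J - G(-(-1)/2, 9) = 2 - 1*(-265) = 2 + 265 = 267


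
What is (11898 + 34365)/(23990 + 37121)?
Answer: 46263/61111 ≈ 0.75703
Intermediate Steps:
(11898 + 34365)/(23990 + 37121) = 46263/61111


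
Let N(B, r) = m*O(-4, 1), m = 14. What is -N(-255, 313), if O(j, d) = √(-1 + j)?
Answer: -14*I*√5 ≈ -31.305*I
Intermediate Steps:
N(B, r) = 14*I*√5 (N(B, r) = 14*√(-1 - 4) = 14*√(-5) = 14*(I*√5) = 14*I*√5)
-N(-255, 313) = -14*I*√5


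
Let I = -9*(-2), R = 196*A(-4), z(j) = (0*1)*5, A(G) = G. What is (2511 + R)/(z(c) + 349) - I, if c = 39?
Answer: -4555/349 ≈ -13.052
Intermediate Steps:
z(j) = 0 (z(j) = 0*5 = 0)
R = -784 (R = 196*(-4) = -784)
I = 18
(2511 + R)/(z(c) + 349) - I = (2511 - 784)/(0 + 349) - 1*18 = 1727/349 - 18 = -4555/349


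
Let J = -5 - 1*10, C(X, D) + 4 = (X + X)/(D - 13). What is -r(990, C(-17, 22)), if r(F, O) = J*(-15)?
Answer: -225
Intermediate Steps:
C(X, D) = -4 + 2*X/(-13 + D) (C(X, D) = -4 + (X + X)/(D - 13) = -4 + (2*X)/(-13 + D) = -4 + 2*X/(-13 + D))
J = -15 (J = -5 - 10 = -15)
r(F, O) = 225 (r(F, O) = -15*(-15) = 225)
-r(990, C(-17, 22)) = -1*225 = -225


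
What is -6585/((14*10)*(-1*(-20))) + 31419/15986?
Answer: -1729461/4476080 ≈ -0.38638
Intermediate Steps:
-6585/((14*10)*(-1*(-20))) + 31419/15986 = -6585/(140*20) + 31419*(1/15986) = -6585/2800 + 31419/15986 = -6585*1/2800 + 31419/15986 = -1317/560 + 31419/15986 = -1729461/4476080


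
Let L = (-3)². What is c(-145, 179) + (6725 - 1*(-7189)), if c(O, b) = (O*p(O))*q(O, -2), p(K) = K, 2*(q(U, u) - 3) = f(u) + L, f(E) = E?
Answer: 301153/2 ≈ 1.5058e+5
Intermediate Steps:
L = 9
q(U, u) = 15/2 + u/2 (q(U, u) = 3 + (u + 9)/2 = 3 + (9 + u)/2 = 3 + (9/2 + u/2) = 15/2 + u/2)
c(O, b) = 13*O²/2 (c(O, b) = (O*O)*(15/2 + (½)*(-2)) = O²*(15/2 - 1) = O²*(13/2) = 13*O²/2)
c(-145, 179) + (6725 - 1*(-7189)) = (13/2)*(-145)² + (6725 - 1*(-7189)) = (13/2)*21025 + (6725 + 7189) = 273325/2 + 13914 = 301153/2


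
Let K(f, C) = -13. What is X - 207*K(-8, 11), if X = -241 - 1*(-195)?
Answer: 2645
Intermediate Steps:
X = -46 (X = -241 + 195 = -46)
X - 207*K(-8, 11) = -46 - 207*(-13) = -46 + 2691 = 2645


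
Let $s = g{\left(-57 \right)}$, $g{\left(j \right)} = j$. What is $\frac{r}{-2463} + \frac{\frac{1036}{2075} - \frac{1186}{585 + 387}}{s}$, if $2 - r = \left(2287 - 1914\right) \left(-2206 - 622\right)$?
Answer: $- \frac{20210832675541}{47192434650} \approx -428.26$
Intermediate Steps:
$r = 1054846$ ($r = 2 - \left(2287 - 1914\right) \left(-2206 - 622\right) = 2 - 373 \left(-2828\right) = 2 - -1054844 = 2 + 1054844 = 1054846$)
$s = -57$
$\frac{r}{-2463} + \frac{\frac{1036}{2075} - \frac{1186}{585 + 387}}{s} = \frac{1054846}{-2463} + \frac{\frac{1036}{2075} - \frac{1186}{585 + 387}}{-57} = 1054846 \left(- \frac{1}{2463}\right) + \left(1036 \cdot \frac{1}{2075} - \frac{1186}{972}\right) \left(- \frac{1}{57}\right) = - \frac{1054846}{2463} + \left(\frac{1036}{2075} - \frac{593}{486}\right) \left(- \frac{1}{57}\right) = - \frac{1054846}{2463} - - \frac{726979}{57481650} = - \frac{1054846}{2463} + \frac{726979}{57481650} = - \frac{20210832675541}{47192434650}$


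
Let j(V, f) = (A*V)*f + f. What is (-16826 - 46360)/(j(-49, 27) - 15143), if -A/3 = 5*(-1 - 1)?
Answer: 31593/27403 ≈ 1.1529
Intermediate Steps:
A = 30 (A = -15*(-1 - 1) = -15*(-2) = -3*(-10) = 30)
j(V, f) = f + 30*V*f (j(V, f) = (30*V)*f + f = 30*V*f + f = f + 30*V*f)
(-16826 - 46360)/(j(-49, 27) - 15143) = (-16826 - 46360)/(27*(1 + 30*(-49)) - 15143) = -63186/(27*(1 - 1470) - 15143) = -63186/(27*(-1469) - 15143) = -63186/(-39663 - 15143) = -63186/(-54806) = -63186*(-1/54806) = 31593/27403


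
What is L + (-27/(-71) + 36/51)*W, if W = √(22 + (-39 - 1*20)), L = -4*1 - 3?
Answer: -7 + 1311*I*√37/1207 ≈ -7.0 + 6.6069*I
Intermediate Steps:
L = -7 (L = -4 - 3 = -7)
W = I*√37 (W = √(22 + (-39 - 20)) = √(22 - 59) = √(-37) = I*√37 ≈ 6.0828*I)
L + (-27/(-71) + 36/51)*W = -7 + (-27/(-71) + 36/51)*(I*√37) = -7 + (-27*(-1/71) + 36*(1/51))*(I*√37) = -7 + (27/71 + 12/17)*(I*√37) = -7 + 1311*(I*√37)/1207 = -7 + 1311*I*√37/1207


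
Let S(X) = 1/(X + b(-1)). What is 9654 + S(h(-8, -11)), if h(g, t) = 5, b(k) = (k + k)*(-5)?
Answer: 144811/15 ≈ 9654.1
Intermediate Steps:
b(k) = -10*k (b(k) = (2*k)*(-5) = -10*k)
S(X) = 1/(10 + X) (S(X) = 1/(X - 10*(-1)) = 1/(X + 10) = 1/(10 + X))
9654 + S(h(-8, -11)) = 9654 + 1/(10 + 5) = 9654 + 1/15 = 144811/15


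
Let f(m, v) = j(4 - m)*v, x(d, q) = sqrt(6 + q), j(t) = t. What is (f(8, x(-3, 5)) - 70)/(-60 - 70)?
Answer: 7/13 + 2*sqrt(11)/65 ≈ 0.64051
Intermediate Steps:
f(m, v) = v*(4 - m) (f(m, v) = (4 - m)*v = v*(4 - m))
(f(8, x(-3, 5)) - 70)/(-60 - 70) = (sqrt(6 + 5)*(4 - 1*8) - 70)/(-60 - 70) = (sqrt(11)*(4 - 8) - 70)/(-130) = (sqrt(11)*(-4) - 70)*(-1/130) = (-4*sqrt(11) - 70)*(-1/130) = (-70 - 4*sqrt(11))*(-1/130) = 7/13 + 2*sqrt(11)/65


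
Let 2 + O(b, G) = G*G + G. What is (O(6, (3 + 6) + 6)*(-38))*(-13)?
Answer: 117572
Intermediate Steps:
O(b, G) = -2 + G + G**2 (O(b, G) = -2 + (G*G + G) = -2 + (G**2 + G) = -2 + (G + G**2) = -2 + G + G**2)
(O(6, (3 + 6) + 6)*(-38))*(-13) = ((-2 + ((3 + 6) + 6) + ((3 + 6) + 6)**2)*(-38))*(-13) = ((-2 + (9 + 6) + (9 + 6)**2)*(-38))*(-13) = ((-2 + 15 + 15**2)*(-38))*(-13) = ((-2 + 15 + 225)*(-38))*(-13) = (238*(-38))*(-13) = -9044*(-13) = 117572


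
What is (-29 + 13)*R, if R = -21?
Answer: 336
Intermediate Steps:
(-29 + 13)*R = (-29 + 13)*(-21) = -16*(-21) = 336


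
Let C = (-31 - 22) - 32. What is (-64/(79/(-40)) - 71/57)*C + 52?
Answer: -11692279/4503 ≈ -2596.6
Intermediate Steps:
C = -85 (C = -53 - 32 = -85)
(-64/(79/(-40)) - 71/57)*C + 52 = (-64/(79/(-40)) - 71/57)*(-85) + 52 = (-64/(79*(-1/40)) - 71*1/57)*(-85) + 52 = (-64/(-79/40) - 71/57)*(-85) + 52 = (-64*(-40/79) - 71/57)*(-85) + 52 = (2560/79 - 71/57)*(-85) + 52 = (140311/4503)*(-85) + 52 = -11926435/4503 + 52 = -11692279/4503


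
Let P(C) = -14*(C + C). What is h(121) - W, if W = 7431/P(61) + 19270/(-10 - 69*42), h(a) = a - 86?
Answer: 57090687/1241716 ≈ 45.977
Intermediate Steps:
h(a) = -86 + a
P(C) = -28*C
W = -13630627/1241716 (W = 7431/((-28*61)) + 19270/(-10 - 69*42) = 7431/(-1708) + 19270/(-10 - 2898) = 7431*(-1/1708) + 19270/(-2908) = -7431/1708 + 19270*(-1/2908) = -7431/1708 - 9635/1454 = -13630627/1241716 ≈ -10.977)
h(121) - W = (-86 + 121) - 1*(-13630627/1241716) = 35 + 13630627/1241716 = 57090687/1241716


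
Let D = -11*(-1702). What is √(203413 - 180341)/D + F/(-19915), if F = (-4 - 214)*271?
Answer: 59078/19915 + 2*√1442/9361 ≈ 2.9746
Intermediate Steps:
D = 18722
F = -59078 (F = -218*271 = -59078)
√(203413 - 180341)/D + F/(-19915) = √(203413 - 180341)/18722 - 59078/(-19915) = √23072*(1/18722) - 59078*(-1/19915) = (4*√1442)*(1/18722) + 59078/19915 = 2*√1442/9361 + 59078/19915 = 59078/19915 + 2*√1442/9361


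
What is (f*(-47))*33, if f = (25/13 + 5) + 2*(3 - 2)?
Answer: -179916/13 ≈ -13840.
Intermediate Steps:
f = 116/13 (f = (25*(1/13) + 5) + 2*1 = (25/13 + 5) + 2 = 90/13 + 2 = 116/13 ≈ 8.9231)
(f*(-47))*33 = ((116/13)*(-47))*33 = -5452/13*33 = -179916/13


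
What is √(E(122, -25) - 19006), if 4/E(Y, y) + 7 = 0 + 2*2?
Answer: I*√171066/3 ≈ 137.87*I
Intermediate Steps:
E(Y, y) = -4/3 (E(Y, y) = 4/(-7 + (0 + 2*2)) = 4/(-7 + (0 + 4)) = 4/(-7 + 4) = 4/(-3) = 4*(-⅓) = -4/3)
√(E(122, -25) - 19006) = √(-4/3 - 19006) = √(-57022/3) = I*√171066/3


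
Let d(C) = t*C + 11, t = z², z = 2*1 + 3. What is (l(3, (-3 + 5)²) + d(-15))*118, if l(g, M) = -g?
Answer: -43306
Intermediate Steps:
z = 5 (z = 2 + 3 = 5)
t = 25 (t = 5² = 25)
d(C) = 11 + 25*C (d(C) = 25*C + 11 = 11 + 25*C)
(l(3, (-3 + 5)²) + d(-15))*118 = (-1*3 + (11 + 25*(-15)))*118 = (-3 + (11 - 375))*118 = (-3 - 364)*118 = -367*118 = -43306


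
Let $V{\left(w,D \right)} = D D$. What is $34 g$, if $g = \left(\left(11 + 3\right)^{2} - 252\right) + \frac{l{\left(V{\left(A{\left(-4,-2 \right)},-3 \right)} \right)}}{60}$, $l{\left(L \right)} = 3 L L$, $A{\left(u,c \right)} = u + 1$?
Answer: $- \frac{17663}{10} \approx -1766.3$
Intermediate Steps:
$A{\left(u,c \right)} = 1 + u$
$V{\left(w,D \right)} = D^{2}$
$l{\left(L \right)} = 3 L^{2}$
$g = - \frac{1039}{20}$ ($g = \left(\left(11 + 3\right)^{2} - 252\right) + \frac{3 \left(\left(-3\right)^{2}\right)^{2}}{60} = \left(14^{2} - 252\right) + 3 \cdot 9^{2} \cdot \frac{1}{60} = \left(196 - 252\right) + 3 \cdot 81 \cdot \frac{1}{60} = -56 + 243 \cdot \frac{1}{60} = -56 + \frac{81}{20} = - \frac{1039}{20} \approx -51.95$)
$34 g = 34 \left(- \frac{1039}{20}\right) = - \frac{17663}{10}$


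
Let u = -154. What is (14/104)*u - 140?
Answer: -4179/26 ≈ -160.73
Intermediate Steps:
(14/104)*u - 140 = (14/104)*(-154) - 140 = (14*(1/104))*(-154) - 140 = (7/52)*(-154) - 140 = -539/26 - 140 = -4179/26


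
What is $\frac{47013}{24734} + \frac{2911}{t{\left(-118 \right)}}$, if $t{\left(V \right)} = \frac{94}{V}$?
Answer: $- \frac{4245830155}{1162498} \approx -3652.3$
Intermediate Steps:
$\frac{47013}{24734} + \frac{2911}{t{\left(-118 \right)}} = \frac{47013}{24734} + \frac{2911}{94 \frac{1}{-118}} = 47013 \cdot \frac{1}{24734} + \frac{2911}{94 \left(- \frac{1}{118}\right)} = \frac{47013}{24734} + \frac{2911}{- \frac{47}{59}} = \frac{47013}{24734} + 2911 \left(- \frac{59}{47}\right) = \frac{47013}{24734} - \frac{171749}{47} = - \frac{4245830155}{1162498}$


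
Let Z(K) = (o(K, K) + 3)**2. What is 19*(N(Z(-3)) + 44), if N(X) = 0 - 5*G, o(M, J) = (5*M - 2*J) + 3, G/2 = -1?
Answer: 1026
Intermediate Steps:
G = -2 (G = 2*(-1) = -2)
o(M, J) = 3 - 2*J + 5*M (o(M, J) = (-2*J + 5*M) + 3 = 3 - 2*J + 5*M)
Z(K) = (6 + 3*K)**2 (Z(K) = ((3 - 2*K + 5*K) + 3)**2 = ((3 + 3*K) + 3)**2 = (6 + 3*K)**2)
N(X) = 10 (N(X) = 0 - 5*(-2) = 0 + 10 = 10)
19*(N(Z(-3)) + 44) = 19*(10 + 44) = 19*54 = 1026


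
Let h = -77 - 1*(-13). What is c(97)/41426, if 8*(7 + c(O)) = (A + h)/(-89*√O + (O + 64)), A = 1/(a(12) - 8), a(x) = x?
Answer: -7917149/46865257472 + 7565*√97/328056802304 ≈ -0.00016871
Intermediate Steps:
A = ¼ (A = 1/(12 - 8) = 1/4 = ¼ ≈ 0.25000)
h = -64 (h = -77 + 13 = -64)
c(O) = -7 - 255/(32*(64 + O - 89*√O)) (c(O) = -7 + ((¼ - 64)/(-89*√O + (O + 64)))/8 = -7 + (-255/(4*(-89*√O + (64 + O))))/8 = -7 + (-255/(4*(64 + O - 89*√O)))/8 = -7 - 255/(32*(64 + O - 89*√O)))
c(97)/41426 = ((-14591 - 224*97 + 19936*√97)/(32*(64 + 97 - 89*√97)))/41426 = ((-14591 - 21728 + 19936*√97)/(32*(161 - 89*√97)))*(1/41426) = ((-36319 + 19936*√97)/(32*(161 - 89*√97)))*(1/41426) = (-36319 + 19936*√97)/(1325632*(161 - 89*√97))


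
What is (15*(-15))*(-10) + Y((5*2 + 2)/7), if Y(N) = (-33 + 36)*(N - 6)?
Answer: 15660/7 ≈ 2237.1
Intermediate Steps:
Y(N) = -18 + 3*N (Y(N) = 3*(-6 + N) = -18 + 3*N)
(15*(-15))*(-10) + Y((5*2 + 2)/7) = (15*(-15))*(-10) + (-18 + 3*((5*2 + 2)/7)) = -225*(-10) + (-18 + 3*((10 + 2)*(⅐))) = 2250 + (-18 + 3*(12*(⅐))) = 2250 + (-18 + 3*(12/7)) = 2250 + (-18 + 36/7) = 2250 - 90/7 = 15660/7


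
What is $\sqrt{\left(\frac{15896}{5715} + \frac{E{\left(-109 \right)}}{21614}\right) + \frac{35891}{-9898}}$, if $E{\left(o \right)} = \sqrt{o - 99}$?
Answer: $\frac{\sqrt{-70165685136336110 + 15373798284600 i \sqrt{13}}}{288222690} \approx 0.00036302 + 0.91904 i$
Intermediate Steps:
$E{\left(o \right)} = \sqrt{-99 + o}$
$\sqrt{\left(\frac{15896}{5715} + \frac{E{\left(-109 \right)}}{21614}\right) + \frac{35891}{-9898}} = \sqrt{\left(\frac{15896}{5715} + \frac{\sqrt{-99 - 109}}{21614}\right) + \frac{35891}{-9898}} = \sqrt{\left(15896 \cdot \frac{1}{5715} + \sqrt{-208} \cdot \frac{1}{21614}\right) + 35891 \left(- \frac{1}{9898}\right)} = \sqrt{\left(\frac{15896}{5715} + 4 i \sqrt{13} \cdot \frac{1}{21614}\right) - \frac{35891}{9898}} = \sqrt{\left(\frac{15896}{5715} + \frac{2 i \sqrt{13}}{10807}\right) - \frac{35891}{9898}} = \sqrt{- \frac{47778457}{56567070} + \frac{2 i \sqrt{13}}{10807}}$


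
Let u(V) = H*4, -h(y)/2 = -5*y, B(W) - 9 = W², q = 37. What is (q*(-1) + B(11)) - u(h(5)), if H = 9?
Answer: 57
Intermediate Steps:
B(W) = 9 + W²
h(y) = 10*y (h(y) = -(-10)*y = 10*y)
u(V) = 36 (u(V) = 9*4 = 36)
(q*(-1) + B(11)) - u(h(5)) = (37*(-1) + (9 + 11²)) - 1*36 = (-37 + (9 + 121)) - 36 = (-37 + 130) - 36 = 93 - 36 = 57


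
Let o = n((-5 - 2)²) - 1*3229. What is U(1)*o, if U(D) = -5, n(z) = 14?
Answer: 16075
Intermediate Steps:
o = -3215 (o = 14 - 1*3229 = 14 - 3229 = -3215)
U(1)*o = -5*(-3215) = 16075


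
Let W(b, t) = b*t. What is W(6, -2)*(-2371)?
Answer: 28452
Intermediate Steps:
W(6, -2)*(-2371) = (6*(-2))*(-2371) = -12*(-2371) = 28452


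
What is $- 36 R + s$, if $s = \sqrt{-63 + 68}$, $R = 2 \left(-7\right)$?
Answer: $504 + \sqrt{5} \approx 506.24$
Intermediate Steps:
$R = -14$
$s = \sqrt{5} \approx 2.2361$
$- 36 R + s = \left(-36\right) \left(-14\right) + \sqrt{5} = 504 + \sqrt{5}$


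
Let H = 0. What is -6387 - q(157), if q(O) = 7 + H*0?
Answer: -6394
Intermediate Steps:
q(O) = 7 (q(O) = 7 + 0*0 = 7 + 0 = 7)
-6387 - q(157) = -6387 - 1*7 = -6387 - 7 = -6394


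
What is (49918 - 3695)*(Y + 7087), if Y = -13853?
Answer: -312744818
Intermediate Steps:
(49918 - 3695)*(Y + 7087) = (49918 - 3695)*(-13853 + 7087) = 46223*(-6766) = -312744818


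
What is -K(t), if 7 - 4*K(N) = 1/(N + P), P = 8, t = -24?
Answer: -113/64 ≈ -1.7656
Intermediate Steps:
K(N) = 7/4 - 1/(4*(8 + N)) (K(N) = 7/4 - 1/(4*(N + 8)) = 7/4 - 1/(4*(8 + N)))
-K(t) = -(55 + 7*(-24))/(4*(8 - 24)) = -(55 - 168)/(4*(-16)) = -(-1)*(-113)/(4*16) = -1*113/64 = -113/64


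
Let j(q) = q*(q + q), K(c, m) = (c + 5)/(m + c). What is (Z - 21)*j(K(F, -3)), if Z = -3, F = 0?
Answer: -400/3 ≈ -133.33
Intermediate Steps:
K(c, m) = (5 + c)/(c + m)
j(q) = 2*q² (j(q) = q*(2*q) = 2*q²)
(Z - 21)*j(K(F, -3)) = (-3 - 21)*(2*((5 + 0)/(0 - 3))²) = -48*(5/(-3))² = -48*(-⅓*5)² = -48*(-5/3)² = -48*25/9 = -24*50/9 = -400/3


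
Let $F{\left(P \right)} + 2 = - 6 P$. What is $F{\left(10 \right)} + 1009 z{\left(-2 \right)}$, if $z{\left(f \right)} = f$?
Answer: $-2080$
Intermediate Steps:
$F{\left(P \right)} = -2 - 6 P$
$F{\left(10 \right)} + 1009 z{\left(-2 \right)} = \left(-2 - 60\right) + 1009 \left(-2\right) = \left(-2 - 60\right) - 2018 = -62 - 2018 = -2080$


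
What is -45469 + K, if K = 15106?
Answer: -30363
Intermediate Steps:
-45469 + K = -45469 + 15106 = -30363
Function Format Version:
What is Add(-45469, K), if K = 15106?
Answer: -30363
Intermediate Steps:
Add(-45469, K) = Add(-45469, 15106) = -30363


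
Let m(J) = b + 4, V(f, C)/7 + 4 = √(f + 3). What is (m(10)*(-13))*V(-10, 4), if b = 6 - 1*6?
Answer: 1456 - 364*I*√7 ≈ 1456.0 - 963.05*I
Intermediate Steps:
b = 0 (b = 6 - 6 = 0)
V(f, C) = -28 + 7*√(3 + f) (V(f, C) = -28 + 7*√(f + 3) = -28 + 7*√(3 + f))
m(J) = 4 (m(J) = 0 + 4 = 4)
(m(10)*(-13))*V(-10, 4) = (4*(-13))*(-28 + 7*√(3 - 10)) = -52*(-28 + 7*√(-7)) = -52*(-28 + 7*(I*√7)) = -52*(-28 + 7*I*√7) = 1456 - 364*I*√7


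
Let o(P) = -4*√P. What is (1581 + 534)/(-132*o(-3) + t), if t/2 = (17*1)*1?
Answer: 35955/418754 - 279180*I*√3/209377 ≈ 0.085862 - 2.3095*I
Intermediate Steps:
t = 34 (t = 2*((17*1)*1) = 2*(17*1) = 2*17 = 34)
(1581 + 534)/(-132*o(-3) + t) = (1581 + 534)/(-(-528)*√(-3) + 34) = 2115/(-(-528)*I*√3 + 34) = 2115/(528*I*√3 + 34) = 2115/(34 + 528*I*√3)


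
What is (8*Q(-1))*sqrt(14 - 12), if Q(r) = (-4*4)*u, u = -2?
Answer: 256*sqrt(2) ≈ 362.04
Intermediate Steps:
Q(r) = 32 (Q(r) = -4*4*(-2) = -16*(-2) = 32)
(8*Q(-1))*sqrt(14 - 12) = (8*32)*sqrt(14 - 12) = 256*sqrt(2)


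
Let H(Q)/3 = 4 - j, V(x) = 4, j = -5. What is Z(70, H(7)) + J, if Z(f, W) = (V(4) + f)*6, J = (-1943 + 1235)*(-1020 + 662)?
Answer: 253908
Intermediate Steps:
H(Q) = 27 (H(Q) = 3*(4 - 1*(-5)) = 3*(4 + 5) = 3*9 = 27)
J = 253464 (J = -708*(-358) = 253464)
Z(f, W) = 24 + 6*f (Z(f, W) = (4 + f)*6 = 24 + 6*f)
Z(70, H(7)) + J = (24 + 6*70) + 253464 = (24 + 420) + 253464 = 444 + 253464 = 253908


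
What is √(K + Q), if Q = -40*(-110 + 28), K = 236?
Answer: 2*√879 ≈ 59.296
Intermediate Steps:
Q = 3280 (Q = -40*(-82) = 3280)
√(K + Q) = √(236 + 3280) = √3516 = 2*√879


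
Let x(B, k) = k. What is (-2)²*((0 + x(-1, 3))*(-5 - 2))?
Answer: -84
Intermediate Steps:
(-2)²*((0 + x(-1, 3))*(-5 - 2)) = (-2)²*((0 + 3)*(-5 - 2)) = 4*(3*(-7)) = 4*(-21) = -84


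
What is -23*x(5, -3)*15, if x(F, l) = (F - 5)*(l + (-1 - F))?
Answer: 0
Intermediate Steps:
x(F, l) = (-5 + F)*(-1 + l - F)
-23*x(5, -3)*15 = -23*(5 - 1*5² - 5*(-3) + 4*5 + 5*(-3))*15 = -23*(5 - 1*25 + 15 + 20 - 15)*15 = -23*(5 - 25 + 15 + 20 - 15)*15 = -23*0*15 = 0*15 = 0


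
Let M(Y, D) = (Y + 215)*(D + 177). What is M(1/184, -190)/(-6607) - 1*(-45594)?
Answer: 55428592965/1215688 ≈ 45594.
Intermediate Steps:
M(Y, D) = (177 + D)*(215 + Y) (M(Y, D) = (215 + Y)*(177 + D) = (177 + D)*(215 + Y))
M(1/184, -190)/(-6607) - 1*(-45594) = (38055 + 177/184 + 215*(-190) - 190/184)/(-6607) - 1*(-45594) = (38055 + 177*(1/184) - 40850 - 190*1/184)*(-1/6607) + 45594 = (38055 + 177/184 - 40850 - 95/92)*(-1/6607) + 45594 = -514293/184*(-1/6607) + 45594 = 514293/1215688 + 45594 = 55428592965/1215688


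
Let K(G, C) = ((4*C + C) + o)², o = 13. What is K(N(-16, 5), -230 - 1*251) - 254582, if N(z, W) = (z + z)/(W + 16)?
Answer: 5467082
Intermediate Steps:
N(z, W) = 2*z/(16 + W) (N(z, W) = (2*z)/(16 + W) = 2*z/(16 + W))
K(G, C) = (13 + 5*C)² (K(G, C) = ((4*C + C) + 13)² = (5*C + 13)² = (13 + 5*C)²)
K(N(-16, 5), -230 - 1*251) - 254582 = (13 + 5*(-230 - 1*251))² - 254582 = (13 + 5*(-230 - 251))² - 254582 = (13 + 5*(-481))² - 254582 = (13 - 2405)² - 254582 = (-2392)² - 254582 = 5721664 - 254582 = 5467082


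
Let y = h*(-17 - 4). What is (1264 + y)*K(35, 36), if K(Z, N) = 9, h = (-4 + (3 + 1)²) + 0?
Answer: 9108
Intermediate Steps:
h = 12 (h = (-4 + 4²) + 0 = (-4 + 16) + 0 = 12 + 0 = 12)
y = -252 (y = 12*(-17 - 4) = 12*(-21) = -252)
(1264 + y)*K(35, 36) = (1264 - 252)*9 = 1012*9 = 9108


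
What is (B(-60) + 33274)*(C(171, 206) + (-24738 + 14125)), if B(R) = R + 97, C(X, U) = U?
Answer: -346667577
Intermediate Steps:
B(R) = 97 + R
(B(-60) + 33274)*(C(171, 206) + (-24738 + 14125)) = ((97 - 60) + 33274)*(206 + (-24738 + 14125)) = (37 + 33274)*(206 - 10613) = 33311*(-10407) = -346667577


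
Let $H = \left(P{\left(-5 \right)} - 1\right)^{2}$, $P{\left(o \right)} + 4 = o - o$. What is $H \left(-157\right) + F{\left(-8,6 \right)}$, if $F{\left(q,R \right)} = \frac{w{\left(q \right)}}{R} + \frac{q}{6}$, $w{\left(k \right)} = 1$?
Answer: $- \frac{23557}{6} \approx -3926.2$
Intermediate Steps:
$P{\left(o \right)} = -4$ ($P{\left(o \right)} = -4 + \left(o - o\right) = -4 + 0 = -4$)
$H = 25$ ($H = \left(-4 - 1\right)^{2} = \left(-5\right)^{2} = 25$)
$F{\left(q,R \right)} = \frac{1}{R} + \frac{q}{6}$ ($F{\left(q,R \right)} = 1 \frac{1}{R} + \frac{q}{6} = \frac{1}{R} + q \frac{1}{6} = \frac{1}{R} + \frac{q}{6}$)
$H \left(-157\right) + F{\left(-8,6 \right)} = 25 \left(-157\right) + \left(\frac{1}{6} + \frac{1}{6} \left(-8\right)\right) = -3925 + \left(\frac{1}{6} - \frac{4}{3}\right) = -3925 - \frac{7}{6} = - \frac{23557}{6}$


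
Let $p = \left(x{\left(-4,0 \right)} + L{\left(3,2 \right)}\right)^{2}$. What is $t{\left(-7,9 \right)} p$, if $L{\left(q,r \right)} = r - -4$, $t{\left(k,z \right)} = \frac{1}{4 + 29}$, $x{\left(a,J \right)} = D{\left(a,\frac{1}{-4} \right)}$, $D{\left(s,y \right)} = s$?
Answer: $\frac{4}{33} \approx 0.12121$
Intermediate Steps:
$x{\left(a,J \right)} = a$
$t{\left(k,z \right)} = \frac{1}{33}$
$L{\left(q,r \right)} = 4 + r$ ($L{\left(q,r \right)} = r + 4 = 4 + r$)
$p = 4$ ($p = \left(-4 + \left(4 + 2\right)\right)^{2} = \left(-4 + 6\right)^{2} = 2^{2} = 4$)
$t{\left(-7,9 \right)} p = \frac{1}{33} \cdot 4 = \frac{4}{33}$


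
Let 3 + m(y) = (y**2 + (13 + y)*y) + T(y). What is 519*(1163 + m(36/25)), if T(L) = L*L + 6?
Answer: 386311422/625 ≈ 6.1810e+5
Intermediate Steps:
T(L) = 6 + L**2 (T(L) = L**2 + 6 = 6 + L**2)
m(y) = 3 + 2*y**2 + y*(13 + y) (m(y) = -3 + ((y**2 + (13 + y)*y) + (6 + y**2)) = -3 + ((y**2 + y*(13 + y)) + (6 + y**2)) = -3 + (6 + 2*y**2 + y*(13 + y)) = 3 + 2*y**2 + y*(13 + y))
519*(1163 + m(36/25)) = 519*(1163 + (3 + 3*(36/25)**2 + 13*(36/25))) = 519*(1163 + (3 + 3*(1296/625) + 468/25)) = 519*(1163 + (3 + 3888/625 + 468/25)) = 519*(1163 + 17463/625) = 519*(744338/625) = 386311422/625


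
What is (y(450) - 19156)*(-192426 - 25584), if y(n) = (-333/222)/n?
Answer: 41762002867/10 ≈ 4.1762e+9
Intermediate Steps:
y(n) = -3/(2*n) (y(n) = (-333*1/222)/n = -3/(2*n))
(y(450) - 19156)*(-192426 - 25584) = (-3/2/450 - 19156)*(-192426 - 25584) = (-3/2*1/450 - 19156)*(-218010) = (-1/300 - 19156)*(-218010) = -5746801/300*(-218010) = 41762002867/10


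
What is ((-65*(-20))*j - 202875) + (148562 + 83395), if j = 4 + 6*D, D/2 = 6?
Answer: 127882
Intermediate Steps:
D = 12 (D = 2*6 = 12)
j = 76 (j = 4 + 6*12 = 4 + 72 = 76)
((-65*(-20))*j - 202875) + (148562 + 83395) = (-65*(-20)*76 - 202875) + (148562 + 83395) = (1300*76 - 202875) + 231957 = (98800 - 202875) + 231957 = -104075 + 231957 = 127882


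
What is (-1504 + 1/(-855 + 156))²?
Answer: 1105225382209/488601 ≈ 2.2620e+6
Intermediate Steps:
(-1504 + 1/(-855 + 156))² = (-1504 + 1/(-699))² = (-1504 - 1/699)² = (-1051297/699)² = 1105225382209/488601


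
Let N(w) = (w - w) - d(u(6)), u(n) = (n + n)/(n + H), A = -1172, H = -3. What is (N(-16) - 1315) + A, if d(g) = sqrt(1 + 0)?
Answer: -2488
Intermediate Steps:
u(n) = 2*n/(-3 + n) (u(n) = (n + n)/(n - 3) = (2*n)/(-3 + n) = 2*n/(-3 + n))
d(g) = 1 (d(g) = sqrt(1) = 1)
N(w) = -1 (N(w) = (w - w) - 1*1 = 0 - 1 = -1)
(N(-16) - 1315) + A = (-1 - 1315) - 1172 = -1316 - 1172 = -2488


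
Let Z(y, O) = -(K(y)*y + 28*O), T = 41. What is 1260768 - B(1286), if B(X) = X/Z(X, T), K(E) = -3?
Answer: 1708339997/1355 ≈ 1.2608e+6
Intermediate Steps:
Z(y, O) = -28*O + 3*y (Z(y, O) = -(-3*y + 28*O) = -28*O + 3*y)
B(X) = X/(-1148 + 3*X) (B(X) = X/(-28*41 + 3*X) = X/(-1148 + 3*X))
1260768 - B(1286) = 1260768 - 1286/(-1148 + 3*1286) = 1260768 - 1286/(-1148 + 3858) = 1260768 - 1286/2710 = 1260768 - 1*643/1355 = 1260768 - 643/1355 = 1708339997/1355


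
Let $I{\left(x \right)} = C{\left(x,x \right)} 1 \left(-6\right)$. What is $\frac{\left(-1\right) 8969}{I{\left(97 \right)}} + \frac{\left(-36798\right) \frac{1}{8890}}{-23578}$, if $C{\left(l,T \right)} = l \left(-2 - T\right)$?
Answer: $- \frac{234732211477}{1509652242945} \approx -0.15549$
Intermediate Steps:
$I{\left(x \right)} = 6 x \left(2 + x\right)$ ($I{\left(x \right)} = - x \left(2 + x\right) 1 \left(-6\right) = - x \left(2 + x\right) \left(-6\right) = 6 x \left(2 + x\right)$)
$\frac{\left(-1\right) 8969}{I{\left(97 \right)}} + \frac{\left(-36798\right) \frac{1}{8890}}{-23578} = \frac{\left(-1\right) 8969}{6 \cdot 97 \left(2 + 97\right)} + \frac{\left(-36798\right) \frac{1}{8890}}{-23578} = - \frac{8969}{6 \cdot 97 \cdot 99} + \left(-36798\right) \frac{1}{8890} \left(- \frac{1}{23578}\right) = - \frac{8969}{57618} - - \frac{18399}{104804210} = \left(-8969\right) \frac{1}{57618} + \frac{18399}{104804210} = - \frac{8969}{57618} + \frac{18399}{104804210} = - \frac{234732211477}{1509652242945}$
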